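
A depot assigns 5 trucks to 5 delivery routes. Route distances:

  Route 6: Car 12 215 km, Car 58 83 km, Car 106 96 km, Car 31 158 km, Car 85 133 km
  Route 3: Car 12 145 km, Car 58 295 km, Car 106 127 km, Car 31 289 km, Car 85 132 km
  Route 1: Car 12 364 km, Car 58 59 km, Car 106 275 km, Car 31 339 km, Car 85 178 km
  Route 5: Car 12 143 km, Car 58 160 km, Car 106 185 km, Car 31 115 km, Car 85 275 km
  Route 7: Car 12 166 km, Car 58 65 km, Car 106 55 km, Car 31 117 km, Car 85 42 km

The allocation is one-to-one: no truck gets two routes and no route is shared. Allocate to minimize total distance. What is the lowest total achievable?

Min total: 457 km

Optimal: Car 12→Route 3 (145 km), Car 58→Route 1 (59 km), Car 106→Route 6 (96 km), Car 31→Route 5 (115 km), Car 85→Route 7 (42 km) — total 145+59+96+115+42 = 457 km.
Column-greedy (each route in turn goes to its cheapest remaining truck) gives 669 km, worse by 212.
Next-best assignment: Car 12→Route 3, Car 58→Route 1, Car 106→Route 7, Car 31→Route 5, Car 85→Route 6 = 507 km.
Swapping Car 12↔Car 58 (Car 12→Route 1 364 km, Car 58→Route 3 295 km) adds 455.
No other one-to-one assignment undercuts 457 km.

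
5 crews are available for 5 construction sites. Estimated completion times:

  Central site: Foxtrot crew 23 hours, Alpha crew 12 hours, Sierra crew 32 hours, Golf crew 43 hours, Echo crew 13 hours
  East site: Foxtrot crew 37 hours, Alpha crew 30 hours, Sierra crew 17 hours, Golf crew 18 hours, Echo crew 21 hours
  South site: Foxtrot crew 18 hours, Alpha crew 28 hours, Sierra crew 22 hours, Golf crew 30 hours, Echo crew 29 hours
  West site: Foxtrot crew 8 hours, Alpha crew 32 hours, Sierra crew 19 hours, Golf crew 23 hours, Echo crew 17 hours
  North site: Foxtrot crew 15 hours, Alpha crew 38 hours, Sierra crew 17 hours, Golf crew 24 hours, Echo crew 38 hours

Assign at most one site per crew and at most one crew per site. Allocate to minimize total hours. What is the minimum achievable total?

Minimum total: 82 hours

Optimal: Foxtrot crew→South site (18 hours), Alpha crew→Central site (12 hours), Sierra crew→North site (17 hours), Golf crew→East site (18 hours), Echo crew→West site (17 hours) — total 18+12+17+18+17 = 82 hours.
Column-greedy (each site in turn goes to its cheapest remaining crew) gives 88 hours, worse by 6.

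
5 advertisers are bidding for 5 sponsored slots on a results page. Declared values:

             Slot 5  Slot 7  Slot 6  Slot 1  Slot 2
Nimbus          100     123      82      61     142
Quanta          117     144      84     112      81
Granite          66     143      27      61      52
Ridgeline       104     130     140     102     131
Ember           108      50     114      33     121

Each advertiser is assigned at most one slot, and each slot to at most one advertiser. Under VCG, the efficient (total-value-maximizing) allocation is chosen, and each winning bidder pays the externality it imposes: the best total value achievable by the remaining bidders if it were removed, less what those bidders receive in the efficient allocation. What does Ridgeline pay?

Efficient allocation: Nimbus→Slot 2 ($142), Quanta→Slot 1 ($112), Granite→Slot 7 ($143), Ridgeline→Slot 6 ($140), Ember→Slot 5 ($108); total welfare W = $645.
Ridgeline receives Slot 6 at value $140, so the others get W − 140 = $505.
Without Ridgeline: best allocation of the remaining 4 bidders over all 5 slots is Nimbus→Slot 2 ($142), Quanta→Slot 5 ($117), Granite→Slot 7 ($143), Ember→Slot 6 ($114), total $516.
VCG payment = (others' best without Ridgeline) − (others' welfare with Ridgeline) = 516 − 505 = $11.

Ridgeline pays $11.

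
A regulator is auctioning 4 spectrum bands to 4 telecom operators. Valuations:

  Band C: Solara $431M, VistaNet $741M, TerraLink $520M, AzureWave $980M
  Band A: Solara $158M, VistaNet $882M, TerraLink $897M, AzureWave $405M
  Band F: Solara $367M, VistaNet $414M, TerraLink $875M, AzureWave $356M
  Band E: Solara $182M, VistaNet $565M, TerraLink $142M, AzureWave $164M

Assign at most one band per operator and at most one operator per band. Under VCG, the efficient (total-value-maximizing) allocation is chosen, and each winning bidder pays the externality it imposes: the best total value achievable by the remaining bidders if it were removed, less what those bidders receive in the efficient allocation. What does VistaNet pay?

VistaNet pays $207M.

Efficient allocation: Solara→Band E ($182M), VistaNet→Band A ($882M), TerraLink→Band F ($875M), AzureWave→Band C ($980M); total welfare W = $2919M.
VistaNet receives Band A at value $882M, so the others get W − 882 = $2037M.
Without VistaNet: best allocation of the remaining 3 bidders over all 4 bands is Solara→Band F ($367M), TerraLink→Band A ($897M), AzureWave→Band C ($980M), total $2244M.
VCG payment = (others' best without VistaNet) − (others' welfare with VistaNet) = 2244 − 2037 = $207M.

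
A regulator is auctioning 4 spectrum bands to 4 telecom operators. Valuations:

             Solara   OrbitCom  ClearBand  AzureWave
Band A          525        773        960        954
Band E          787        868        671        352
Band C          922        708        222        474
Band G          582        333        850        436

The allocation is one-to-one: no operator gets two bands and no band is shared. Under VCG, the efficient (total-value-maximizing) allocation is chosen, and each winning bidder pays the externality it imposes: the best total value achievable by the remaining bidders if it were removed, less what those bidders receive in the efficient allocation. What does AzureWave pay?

AzureWave pays $110M.

Efficient allocation: Solara→Band C ($922M), OrbitCom→Band E ($868M), ClearBand→Band G ($850M), AzureWave→Band A ($954M); total welfare W = $3594M.
AzureWave receives Band A at value $954M, so the others get W − 954 = $2640M.
Without AzureWave: best allocation of the remaining 3 bidders over all 4 bands is Solara→Band C ($922M), OrbitCom→Band E ($868M), ClearBand→Band A ($960M), total $2750M.
VCG payment = (others' best without AzureWave) − (others' welfare with AzureWave) = 2750 − 2640 = $110M.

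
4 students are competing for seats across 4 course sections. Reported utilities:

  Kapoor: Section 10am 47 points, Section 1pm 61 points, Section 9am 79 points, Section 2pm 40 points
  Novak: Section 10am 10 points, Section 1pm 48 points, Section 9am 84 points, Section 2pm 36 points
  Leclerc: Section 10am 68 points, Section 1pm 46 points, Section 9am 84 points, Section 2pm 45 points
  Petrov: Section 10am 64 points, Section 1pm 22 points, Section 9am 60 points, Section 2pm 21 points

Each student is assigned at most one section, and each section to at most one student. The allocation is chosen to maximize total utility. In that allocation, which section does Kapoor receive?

This is the linear assignment problem.
Optimal: Kapoor→Section 1pm (61 points), Novak→Section 9am (84 points), Leclerc→Section 2pm (45 points), Petrov→Section 10am (64 points) — total 61+84+45+64 = 254 points.
Max-entry greedy (repeatedly take the single best remaining cell) gives 234 points, worse by 20.
Swapping Petrov↔Novak (Petrov→Section 9am 60 points, Novak→Section 10am 10 points) loses 78.
Every other assignment is strictly worse.
Kapoor's own top section is Section 9am (79 points), but forcing Kapoor→Section 9am and reassigning the rest optimally gives only 236 points — worse by 18.

Kapoor receives Section 1pm.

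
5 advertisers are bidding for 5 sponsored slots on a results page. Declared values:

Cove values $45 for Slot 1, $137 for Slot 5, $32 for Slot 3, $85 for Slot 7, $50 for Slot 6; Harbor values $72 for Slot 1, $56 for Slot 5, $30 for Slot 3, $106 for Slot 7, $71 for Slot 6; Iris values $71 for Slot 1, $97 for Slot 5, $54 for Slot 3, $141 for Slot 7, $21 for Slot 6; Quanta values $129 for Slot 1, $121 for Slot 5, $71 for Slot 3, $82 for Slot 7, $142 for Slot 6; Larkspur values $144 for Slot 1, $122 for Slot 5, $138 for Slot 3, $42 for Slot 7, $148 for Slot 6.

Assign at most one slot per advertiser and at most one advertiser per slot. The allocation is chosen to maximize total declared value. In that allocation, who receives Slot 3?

Larkspur receives Slot 3.

This is a one-to-one assignment (maximum-weight bipartite matching).
Optimal: Cove→Slot 5 ($137), Harbor→Slot 1 ($72), Iris→Slot 7 ($141), Quanta→Slot 6 ($142), Larkspur→Slot 3 ($138) — total 137+72+141+142+138 = $630.
Row-greedy (each advertiser in turn takes its best remaining slot) gives $594, worse by 36.
Next-best assignment: Cove→Slot 5, Harbor→Slot 6, Iris→Slot 7, Quanta→Slot 1, Larkspur→Slot 3 = $616.
Swapping Harbor↔Quanta (Harbor→Slot 6 $71, Quanta→Slot 1 $129) loses 14.
Larkspur's own top slot is Slot 6 ($148), but forcing Larkspur→Slot 6 and reassigning the rest optimally gives only $585 — worse by 45.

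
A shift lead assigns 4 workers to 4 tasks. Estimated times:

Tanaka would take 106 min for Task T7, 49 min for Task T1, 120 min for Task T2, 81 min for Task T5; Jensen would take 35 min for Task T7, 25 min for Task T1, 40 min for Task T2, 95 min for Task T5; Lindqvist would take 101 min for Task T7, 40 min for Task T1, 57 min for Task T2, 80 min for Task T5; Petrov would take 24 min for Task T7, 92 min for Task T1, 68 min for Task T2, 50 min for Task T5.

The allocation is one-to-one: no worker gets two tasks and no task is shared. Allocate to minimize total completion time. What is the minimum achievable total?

Min total: 185 min

Optimal: Tanaka→Task T5 (81 min), Jensen→Task T2 (40 min), Lindqvist→Task T1 (40 min), Petrov→Task T7 (24 min) — total 81+40+40+24 = 185 min.
Column-greedy (each task in turn goes to its cheapest remaining worker) gives 187 min, worse by 2.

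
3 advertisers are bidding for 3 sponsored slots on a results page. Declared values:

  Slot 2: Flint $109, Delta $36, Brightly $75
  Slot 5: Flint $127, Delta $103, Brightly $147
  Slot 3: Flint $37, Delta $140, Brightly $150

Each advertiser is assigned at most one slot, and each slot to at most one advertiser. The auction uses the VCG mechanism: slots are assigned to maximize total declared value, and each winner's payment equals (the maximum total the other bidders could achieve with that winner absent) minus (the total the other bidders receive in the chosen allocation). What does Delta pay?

Delta pays $21.

Efficient allocation: Flint→Slot 2 ($109), Delta→Slot 3 ($140), Brightly→Slot 5 ($147); total welfare W = $396.
Delta receives Slot 3 at value $140, so the others get W − 140 = $256.
Without Delta: best allocation of the remaining 2 bidders over all 3 slots is Flint→Slot 5 ($127), Brightly→Slot 3 ($150), total $277.
VCG payment = (others' best without Delta) − (others' welfare with Delta) = 277 − 256 = $21.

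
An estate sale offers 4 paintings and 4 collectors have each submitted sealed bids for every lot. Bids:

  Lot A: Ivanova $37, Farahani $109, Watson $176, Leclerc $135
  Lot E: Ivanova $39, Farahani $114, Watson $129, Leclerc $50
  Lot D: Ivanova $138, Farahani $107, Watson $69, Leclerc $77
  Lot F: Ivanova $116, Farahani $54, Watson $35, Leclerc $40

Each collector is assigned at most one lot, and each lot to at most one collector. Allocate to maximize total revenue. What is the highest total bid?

Optimal: Ivanova→Lot F ($116), Farahani→Lot D ($107), Watson→Lot E ($129), Leclerc→Lot A ($135) — total 116+107+129+135 = $487.
Max-entry greedy (repeatedly take the single best remaining cell) gives $468, worse by 19.
Checked against all permutations: $487 is optimal.

Maximum total: $487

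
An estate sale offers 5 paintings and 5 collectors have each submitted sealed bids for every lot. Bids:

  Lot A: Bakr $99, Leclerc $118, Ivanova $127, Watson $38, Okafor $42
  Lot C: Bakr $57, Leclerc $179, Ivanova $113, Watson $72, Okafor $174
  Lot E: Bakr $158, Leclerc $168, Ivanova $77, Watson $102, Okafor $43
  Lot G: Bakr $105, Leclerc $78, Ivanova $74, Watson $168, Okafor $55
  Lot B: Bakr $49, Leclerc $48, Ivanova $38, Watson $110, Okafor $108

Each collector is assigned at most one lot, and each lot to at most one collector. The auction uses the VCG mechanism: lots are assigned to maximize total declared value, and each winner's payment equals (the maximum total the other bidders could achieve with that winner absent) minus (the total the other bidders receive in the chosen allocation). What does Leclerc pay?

Efficient allocation: Bakr→Lot E ($158), Leclerc→Lot C ($179), Ivanova→Lot A ($127), Watson→Lot G ($168), Okafor→Lot B ($108); total welfare W = $740.
Leclerc receives Lot C at value $179, so the others get W − 179 = $561.
Without Leclerc: best allocation of the remaining 4 bidders over all 5 lots is Bakr→Lot E ($158), Ivanova→Lot A ($127), Watson→Lot G ($168), Okafor→Lot C ($174), total $627.
VCG payment = (others' best without Leclerc) − (others' welfare with Leclerc) = 627 − 561 = $66.

Leclerc pays $66.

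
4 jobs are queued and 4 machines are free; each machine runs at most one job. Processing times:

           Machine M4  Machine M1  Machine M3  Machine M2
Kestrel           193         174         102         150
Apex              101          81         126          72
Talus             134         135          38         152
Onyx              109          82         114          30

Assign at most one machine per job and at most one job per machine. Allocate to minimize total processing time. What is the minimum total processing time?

Treat this as an assignment problem: match each job to one machine.
Optimal: Kestrel→Machine M4 (193 min), Apex→Machine M1 (81 min), Talus→Machine M3 (38 min), Onyx→Machine M2 (30 min) — total 193+81+38+30 = 342 min.
Row-greedy (each job in turn takes its cheapest remaining machine) gives 390 min, worse by 48.
No other one-to-one assignment undercuts 342 min.

Min total: 342 min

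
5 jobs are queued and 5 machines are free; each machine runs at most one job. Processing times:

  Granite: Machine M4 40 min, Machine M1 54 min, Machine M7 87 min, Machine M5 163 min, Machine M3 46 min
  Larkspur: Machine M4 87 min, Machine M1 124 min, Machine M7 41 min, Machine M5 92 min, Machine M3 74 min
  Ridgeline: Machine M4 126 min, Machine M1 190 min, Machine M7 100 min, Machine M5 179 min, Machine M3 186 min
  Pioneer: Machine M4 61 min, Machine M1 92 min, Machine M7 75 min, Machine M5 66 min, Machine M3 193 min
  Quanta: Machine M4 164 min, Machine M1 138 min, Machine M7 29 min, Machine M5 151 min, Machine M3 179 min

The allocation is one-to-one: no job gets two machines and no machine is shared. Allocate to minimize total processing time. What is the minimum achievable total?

Optimal: Granite→Machine M1 (54 min), Larkspur→Machine M3 (74 min), Ridgeline→Machine M4 (126 min), Pioneer→Machine M5 (66 min), Quanta→Machine M7 (29 min) — total 54+74+126+66+29 = 349 min.
Column-greedy (each machine in turn goes to its cheapest remaining job) gives 439 min, worse by 90.
Next-best assignment: Granite→Machine M3, Larkspur→Machine M5, Ridgeline→Machine M4, Pioneer→Machine M1, Quanta→Machine M7 = 385 min.

Minimum total: 349 min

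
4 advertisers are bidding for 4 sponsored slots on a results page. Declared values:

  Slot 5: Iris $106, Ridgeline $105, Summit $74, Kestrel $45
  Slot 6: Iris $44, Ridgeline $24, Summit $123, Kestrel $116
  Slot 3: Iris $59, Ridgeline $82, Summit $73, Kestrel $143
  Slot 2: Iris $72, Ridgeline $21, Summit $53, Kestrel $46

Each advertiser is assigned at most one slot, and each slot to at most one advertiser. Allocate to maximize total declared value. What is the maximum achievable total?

Max total: $443

This is a one-to-one assignment (maximum-weight bipartite matching).
Optimal: Iris→Slot 2 ($72), Ridgeline→Slot 5 ($105), Summit→Slot 6 ($123), Kestrel→Slot 3 ($143) — total 72+105+123+143 = $443.
Max-entry greedy (repeatedly take the single best remaining cell) gives $393, worse by 50.
Checked against all permutations: $443 is optimal.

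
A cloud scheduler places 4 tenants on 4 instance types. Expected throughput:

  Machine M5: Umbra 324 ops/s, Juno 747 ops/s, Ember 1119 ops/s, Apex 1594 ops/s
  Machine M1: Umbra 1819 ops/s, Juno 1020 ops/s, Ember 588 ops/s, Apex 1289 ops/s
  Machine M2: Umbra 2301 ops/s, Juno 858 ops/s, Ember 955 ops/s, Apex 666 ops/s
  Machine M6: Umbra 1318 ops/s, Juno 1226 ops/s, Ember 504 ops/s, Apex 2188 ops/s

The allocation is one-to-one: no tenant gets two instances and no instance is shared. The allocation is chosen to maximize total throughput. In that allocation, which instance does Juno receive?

Juno receives Machine M1.

Optimal: Umbra→Machine M2 (2301 ops/s), Juno→Machine M1 (1020 ops/s), Ember→Machine M5 (1119 ops/s), Apex→Machine M6 (2188 ops/s) — total 2301+1020+1119+2188 = 6628 ops/s.
Column-greedy (each instance in turn goes to its best remaining tenant) gives 5594 ops/s, worse by 1034.
Juno's own top instance is Machine M6 (1226 ops/s), but forcing Juno→Machine M6 and reassigning the rest optimally gives only 5935 ops/s — worse by 693.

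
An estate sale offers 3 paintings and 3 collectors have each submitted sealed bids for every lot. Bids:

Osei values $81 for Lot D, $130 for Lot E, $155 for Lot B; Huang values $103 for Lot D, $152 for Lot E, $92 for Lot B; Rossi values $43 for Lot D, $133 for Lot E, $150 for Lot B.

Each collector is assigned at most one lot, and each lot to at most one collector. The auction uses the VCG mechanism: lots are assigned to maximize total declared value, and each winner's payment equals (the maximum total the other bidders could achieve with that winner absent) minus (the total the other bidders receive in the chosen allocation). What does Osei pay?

Osei pays $66.

Efficient allocation: Osei→Lot B ($155), Huang→Lot D ($103), Rossi→Lot E ($133); total welfare W = $391.
Osei receives Lot B at value $155, so the others get W − 155 = $236.
Without Osei: best allocation of the remaining 2 bidders over all 3 lots is Huang→Lot E ($152), Rossi→Lot B ($150), total $302.
VCG payment = (others' best without Osei) − (others' welfare with Osei) = 302 − 236 = $66.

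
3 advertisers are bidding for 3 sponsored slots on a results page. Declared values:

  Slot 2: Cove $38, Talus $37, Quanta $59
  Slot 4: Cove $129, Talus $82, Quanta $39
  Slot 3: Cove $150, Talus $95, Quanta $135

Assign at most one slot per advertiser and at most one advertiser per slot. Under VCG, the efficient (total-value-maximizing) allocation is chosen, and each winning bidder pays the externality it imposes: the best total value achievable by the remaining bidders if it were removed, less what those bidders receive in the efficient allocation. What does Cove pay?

Cove pays $45.

Efficient allocation: Cove→Slot 4 ($129), Talus→Slot 2 ($37), Quanta→Slot 3 ($135); total welfare W = $301.
Cove receives Slot 4 at value $129, so the others get W − 129 = $172.
Without Cove: best allocation of the remaining 2 bidders over all 3 slots is Talus→Slot 4 ($82), Quanta→Slot 3 ($135), total $217.
VCG payment = (others' best without Cove) − (others' welfare with Cove) = 217 − 172 = $45.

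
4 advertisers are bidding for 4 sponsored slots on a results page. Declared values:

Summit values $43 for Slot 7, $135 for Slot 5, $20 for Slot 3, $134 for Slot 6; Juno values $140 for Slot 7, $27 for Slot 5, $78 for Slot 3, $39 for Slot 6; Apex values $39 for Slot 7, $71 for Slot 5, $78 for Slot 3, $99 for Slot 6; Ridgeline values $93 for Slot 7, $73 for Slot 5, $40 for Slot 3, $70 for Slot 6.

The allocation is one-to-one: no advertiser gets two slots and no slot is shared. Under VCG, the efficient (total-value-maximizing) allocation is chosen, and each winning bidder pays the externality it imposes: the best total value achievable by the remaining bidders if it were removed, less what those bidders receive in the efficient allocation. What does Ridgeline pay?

Efficient allocation: Summit→Slot 6 ($134), Juno→Slot 7 ($140), Apex→Slot 3 ($78), Ridgeline→Slot 5 ($73); total welfare W = $425.
Ridgeline receives Slot 5 at value $73, so the others get W − 73 = $352.
Without Ridgeline: best allocation of the remaining 3 bidders over all 4 slots is Summit→Slot 5 ($135), Juno→Slot 7 ($140), Apex→Slot 6 ($99), total $374.
VCG payment = (others' best without Ridgeline) − (others' welfare with Ridgeline) = 374 − 352 = $22.

Ridgeline pays $22.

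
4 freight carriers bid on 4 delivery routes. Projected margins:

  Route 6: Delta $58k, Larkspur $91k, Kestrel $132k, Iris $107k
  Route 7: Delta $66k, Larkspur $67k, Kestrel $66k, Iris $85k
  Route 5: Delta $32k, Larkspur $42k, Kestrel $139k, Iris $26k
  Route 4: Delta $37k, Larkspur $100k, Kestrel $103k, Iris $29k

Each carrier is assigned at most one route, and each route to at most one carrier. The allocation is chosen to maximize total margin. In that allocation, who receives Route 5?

Optimal: Delta→Route 7 ($66k), Larkspur→Route 4 ($100k), Kestrel→Route 5 ($139k), Iris→Route 6 ($107k) — total 66+100+139+107 = $412k.
Column-greedy (each route in turn goes to its best remaining carrier) gives $296k, worse by 116.
No other one-to-one assignment exceeds $412k.

Kestrel receives Route 5.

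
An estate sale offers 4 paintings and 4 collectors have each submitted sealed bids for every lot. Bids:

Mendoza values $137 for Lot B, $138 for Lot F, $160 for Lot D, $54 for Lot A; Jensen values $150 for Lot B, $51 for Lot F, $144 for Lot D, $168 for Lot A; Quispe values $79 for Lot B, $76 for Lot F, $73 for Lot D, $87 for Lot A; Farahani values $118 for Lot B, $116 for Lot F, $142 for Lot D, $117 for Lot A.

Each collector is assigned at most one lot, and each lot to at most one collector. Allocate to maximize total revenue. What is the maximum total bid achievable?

Optimal: Mendoza→Lot F ($138), Jensen→Lot A ($168), Quispe→Lot B ($79), Farahani→Lot D ($142) — total 138+168+79+142 = $527.
Max-entry greedy (repeatedly take the single best remaining cell) gives $522, worse by 5.
Next-best assignment: Mendoza→Lot B, Jensen→Lot A, Quispe→Lot F, Farahani→Lot D = $523.
Checked against all permutations: $527 is optimal.

Max total: $527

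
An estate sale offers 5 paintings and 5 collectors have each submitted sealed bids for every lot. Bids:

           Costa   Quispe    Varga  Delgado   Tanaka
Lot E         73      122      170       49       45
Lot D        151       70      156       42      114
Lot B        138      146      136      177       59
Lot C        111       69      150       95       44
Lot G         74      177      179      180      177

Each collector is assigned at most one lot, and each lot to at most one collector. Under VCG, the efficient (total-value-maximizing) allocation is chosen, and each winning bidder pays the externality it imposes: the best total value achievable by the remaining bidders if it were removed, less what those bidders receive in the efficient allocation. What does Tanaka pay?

Efficient allocation: Costa→Lot D ($151), Quispe→Lot E ($122), Varga→Lot C ($150), Delgado→Lot B ($177), Tanaka→Lot G ($177); total welfare W = $777.
Tanaka receives Lot G at value $177, so the others get W − 177 = $600.
Without Tanaka: best allocation of the remaining 4 bidders over all 5 lots is Costa→Lot D ($151), Quispe→Lot G ($177), Varga→Lot E ($170), Delgado→Lot B ($177), total $675.
VCG payment = (others' best without Tanaka) − (others' welfare with Tanaka) = 675 − 600 = $75.

Tanaka pays $75.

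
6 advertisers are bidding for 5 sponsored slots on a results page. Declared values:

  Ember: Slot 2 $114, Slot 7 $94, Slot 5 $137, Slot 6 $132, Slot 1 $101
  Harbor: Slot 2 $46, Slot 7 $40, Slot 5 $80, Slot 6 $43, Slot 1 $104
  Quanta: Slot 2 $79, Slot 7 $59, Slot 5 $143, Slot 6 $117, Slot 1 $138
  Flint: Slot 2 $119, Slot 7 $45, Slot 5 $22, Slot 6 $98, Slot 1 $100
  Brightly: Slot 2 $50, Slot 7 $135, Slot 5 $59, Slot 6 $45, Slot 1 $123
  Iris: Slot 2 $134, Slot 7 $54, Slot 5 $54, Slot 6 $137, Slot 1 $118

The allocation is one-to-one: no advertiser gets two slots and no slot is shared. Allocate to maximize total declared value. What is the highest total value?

Optimal: Flint→Slot 2 ($119), Brightly→Slot 7 ($135), Ember→Slot 5 ($137), Iris→Slot 6 ($137), Quanta→Slot 1 ($138) — total 119+135+137+137+138 = $666.
Next-best assignment: Iris→Slot 2, Brightly→Slot 7, Quanta→Slot 5, Ember→Slot 6, Harbor→Slot 1 = $648.

Max total: $666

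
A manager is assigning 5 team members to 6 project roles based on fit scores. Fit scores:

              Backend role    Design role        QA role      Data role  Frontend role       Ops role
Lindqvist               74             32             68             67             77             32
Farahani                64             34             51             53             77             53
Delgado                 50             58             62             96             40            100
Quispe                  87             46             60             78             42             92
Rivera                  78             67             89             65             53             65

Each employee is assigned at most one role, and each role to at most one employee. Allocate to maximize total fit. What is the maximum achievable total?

Max total: 428 pts

Optimal: Lindqvist→Backend role (74 pts), Farahani→Frontend role (77 pts), Delgado→Data role (96 pts), Quispe→Ops role (92 pts), Rivera→QA role (89 pts) — total 74+77+96+92+89 = 428 pts.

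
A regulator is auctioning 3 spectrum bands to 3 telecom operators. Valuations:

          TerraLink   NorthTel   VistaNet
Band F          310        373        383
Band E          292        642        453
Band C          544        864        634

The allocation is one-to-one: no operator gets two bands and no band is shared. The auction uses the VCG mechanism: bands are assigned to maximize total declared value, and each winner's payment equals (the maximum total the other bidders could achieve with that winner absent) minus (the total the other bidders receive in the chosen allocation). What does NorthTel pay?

NorthTel pays $234M.

Efficient allocation: TerraLink→Band F ($310M), NorthTel→Band C ($864M), VistaNet→Band E ($453M); total welfare W = $1627M.
NorthTel receives Band C at value $864M, so the others get W − 864 = $763M.
Without NorthTel: best allocation of the remaining 2 bidders over all 3 bands is TerraLink→Band C ($544M), VistaNet→Band E ($453M), total $997M.
VCG payment = (others' best without NorthTel) − (others' welfare with NorthTel) = 997 − 763 = $234M.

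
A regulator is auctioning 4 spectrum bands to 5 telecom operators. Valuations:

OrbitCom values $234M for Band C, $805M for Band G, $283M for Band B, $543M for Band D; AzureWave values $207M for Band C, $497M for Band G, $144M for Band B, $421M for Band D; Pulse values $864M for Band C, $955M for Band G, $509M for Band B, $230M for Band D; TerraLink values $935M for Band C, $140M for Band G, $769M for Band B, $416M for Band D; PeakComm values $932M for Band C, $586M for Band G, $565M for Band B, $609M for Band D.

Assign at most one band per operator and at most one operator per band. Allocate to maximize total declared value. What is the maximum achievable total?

Optimal: PeakComm→Band C ($932M), Pulse→Band G ($955M), TerraLink→Band B ($769M), OrbitCom→Band D ($543M) — total 932+955+769+543 = $3199M.
Row-greedy (each operator in turn takes its best remaining band) gives $2859M, worse by 340.
Swapping PeakComm↔Pulse (PeakComm→Band G $586M, Pulse→Band C $864M) loses 437.

Max total: $3199M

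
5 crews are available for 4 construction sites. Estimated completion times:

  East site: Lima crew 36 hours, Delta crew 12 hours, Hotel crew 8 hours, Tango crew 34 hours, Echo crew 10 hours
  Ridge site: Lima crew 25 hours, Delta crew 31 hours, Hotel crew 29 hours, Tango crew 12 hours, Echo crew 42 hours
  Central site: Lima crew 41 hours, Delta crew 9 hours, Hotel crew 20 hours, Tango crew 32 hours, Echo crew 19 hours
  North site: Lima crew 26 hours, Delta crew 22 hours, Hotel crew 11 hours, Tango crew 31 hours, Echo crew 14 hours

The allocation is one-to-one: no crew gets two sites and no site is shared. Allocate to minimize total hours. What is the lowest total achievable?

This is a one-to-one assignment (minimum-cost bipartite matching).
Optimal: Echo crew→East site (10 hours), Tango crew→Ridge site (12 hours), Delta crew→Central site (9 hours), Hotel crew→North site (11 hours) — total 10+12+9+11 = 42 hours.
Column-greedy (each site in turn goes to its cheapest remaining crew) gives 43 hours, worse by 1.
Next-best assignment: Hotel crew→East site, Tango crew→Ridge site, Delta crew→Central site, Echo crew→North site = 43 hours.
Every other assignment is strictly worse.

Minimum total: 42 hours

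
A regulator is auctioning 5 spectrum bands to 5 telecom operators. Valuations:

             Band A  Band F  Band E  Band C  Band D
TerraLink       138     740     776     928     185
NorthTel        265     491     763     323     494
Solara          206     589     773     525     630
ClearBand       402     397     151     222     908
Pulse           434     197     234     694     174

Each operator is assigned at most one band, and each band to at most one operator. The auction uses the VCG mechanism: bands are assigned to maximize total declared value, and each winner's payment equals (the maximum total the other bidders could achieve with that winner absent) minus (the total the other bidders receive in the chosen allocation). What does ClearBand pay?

Efficient allocation: TerraLink→Band C ($928M), NorthTel→Band E ($763M), Solara→Band F ($589M), ClearBand→Band D ($908M), Pulse→Band A ($434M); total welfare W = $3622M.
ClearBand receives Band D at value $908M, so the others get W − 908 = $2714M.
Without ClearBand: best allocation of the remaining 4 bidders over all 5 bands is TerraLink→Band F ($740M), NorthTel→Band E ($763M), Solara→Band D ($630M), Pulse→Band C ($694M), total $2827M.
VCG payment = (others' best without ClearBand) − (others' welfare with ClearBand) = 2827 − 2714 = $113M.

ClearBand pays $113M.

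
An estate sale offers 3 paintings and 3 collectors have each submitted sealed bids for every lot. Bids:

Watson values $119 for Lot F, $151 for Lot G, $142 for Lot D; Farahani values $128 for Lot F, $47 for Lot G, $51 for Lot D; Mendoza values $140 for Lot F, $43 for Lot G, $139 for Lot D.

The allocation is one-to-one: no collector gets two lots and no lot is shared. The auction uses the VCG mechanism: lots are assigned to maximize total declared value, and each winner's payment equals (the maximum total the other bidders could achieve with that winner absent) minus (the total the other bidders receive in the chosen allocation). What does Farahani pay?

Farahani pays $1.

Efficient allocation: Watson→Lot G ($151), Farahani→Lot F ($128), Mendoza→Lot D ($139); total welfare W = $418.
Farahani receives Lot F at value $128, so the others get W − 128 = $290.
Without Farahani: best allocation of the remaining 2 bidders over all 3 lots is Watson→Lot G ($151), Mendoza→Lot F ($140), total $291.
VCG payment = (others' best without Farahani) − (others' welfare with Farahani) = 291 − 290 = $1.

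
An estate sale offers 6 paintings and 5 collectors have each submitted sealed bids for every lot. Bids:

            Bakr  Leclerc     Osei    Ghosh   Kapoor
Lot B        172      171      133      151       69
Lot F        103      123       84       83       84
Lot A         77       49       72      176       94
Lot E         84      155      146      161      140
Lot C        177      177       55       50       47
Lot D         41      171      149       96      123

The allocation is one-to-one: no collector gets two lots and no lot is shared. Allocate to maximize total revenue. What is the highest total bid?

This is a one-to-one assignment (maximum-weight bipartite matching).
Optimal: Bakr→Lot B ($172), Leclerc→Lot C ($177), Osei→Lot D ($149), Ghosh→Lot A ($176), Kapoor→Lot E ($140) — total 172+177+149+176+140 = $814.
Max-entry greedy (repeatedly take the single best remaining cell) gives $813, worse by 1.
Every other assignment is strictly worse.

Max total: $814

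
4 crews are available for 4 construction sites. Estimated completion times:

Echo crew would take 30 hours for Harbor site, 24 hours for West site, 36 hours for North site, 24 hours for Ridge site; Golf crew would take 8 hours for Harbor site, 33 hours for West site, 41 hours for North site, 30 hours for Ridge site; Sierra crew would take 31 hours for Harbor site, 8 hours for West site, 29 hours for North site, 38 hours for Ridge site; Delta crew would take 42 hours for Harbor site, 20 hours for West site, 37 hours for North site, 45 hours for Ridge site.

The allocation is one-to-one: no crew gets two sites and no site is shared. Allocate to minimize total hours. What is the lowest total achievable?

Optimal: Echo crew→Ridge site (24 hours), Golf crew→Harbor site (8 hours), Sierra crew→West site (8 hours), Delta crew→North site (37 hours) — total 24+8+8+37 = 77 hours.
Column-greedy (each site in turn goes to its cheapest remaining crew) gives 97 hours, worse by 20.
No other one-to-one assignment undercuts 77 hours.

Min total: 77 hours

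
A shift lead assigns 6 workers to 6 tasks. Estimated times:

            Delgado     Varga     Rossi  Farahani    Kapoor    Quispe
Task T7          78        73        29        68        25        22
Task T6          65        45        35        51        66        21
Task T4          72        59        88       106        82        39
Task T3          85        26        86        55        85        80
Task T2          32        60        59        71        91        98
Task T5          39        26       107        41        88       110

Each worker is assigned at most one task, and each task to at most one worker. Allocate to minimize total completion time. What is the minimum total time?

Minimum total: 198 min

This is a one-to-one assignment (minimum-cost bipartite matching).
Optimal: Delgado→Task T2 (32 min), Varga→Task T3 (26 min), Rossi→Task T6 (35 min), Farahani→Task T5 (41 min), Kapoor→Task T7 (25 min), Quispe→Task T4 (39 min) — total 32+26+35+41+25+39 = 198 min.
Row-greedy (each worker in turn takes its cheapest remaining task) gives 233 min, worse by 35.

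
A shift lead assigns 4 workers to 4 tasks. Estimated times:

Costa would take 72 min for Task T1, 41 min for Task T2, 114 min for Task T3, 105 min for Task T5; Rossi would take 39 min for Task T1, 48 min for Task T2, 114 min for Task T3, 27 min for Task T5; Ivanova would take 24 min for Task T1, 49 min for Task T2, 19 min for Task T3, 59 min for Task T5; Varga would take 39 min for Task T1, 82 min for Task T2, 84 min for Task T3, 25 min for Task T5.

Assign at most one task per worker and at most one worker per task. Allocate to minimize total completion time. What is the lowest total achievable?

Optimal: Costa→Task T2 (41 min), Rossi→Task T1 (39 min), Ivanova→Task T3 (19 min), Varga→Task T5 (25 min) — total 41+39+19+25 = 124 min.
Row-greedy (each worker in turn takes its cheapest remaining task) gives 126 min, worse by 2.
No other one-to-one assignment undercuts 124 min.

Min total: 124 min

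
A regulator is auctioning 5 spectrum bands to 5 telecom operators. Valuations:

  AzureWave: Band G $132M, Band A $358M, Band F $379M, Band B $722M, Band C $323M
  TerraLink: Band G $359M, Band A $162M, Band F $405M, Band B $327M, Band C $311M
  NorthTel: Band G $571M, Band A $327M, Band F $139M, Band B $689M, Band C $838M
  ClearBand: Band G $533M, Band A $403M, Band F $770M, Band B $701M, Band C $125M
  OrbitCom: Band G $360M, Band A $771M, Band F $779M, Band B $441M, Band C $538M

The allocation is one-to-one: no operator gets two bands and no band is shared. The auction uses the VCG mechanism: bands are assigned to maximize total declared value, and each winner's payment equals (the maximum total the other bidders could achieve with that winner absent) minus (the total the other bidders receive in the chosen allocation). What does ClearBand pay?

ClearBand pays $46M.

Efficient allocation: AzureWave→Band B ($722M), TerraLink→Band G ($359M), NorthTel→Band C ($838M), ClearBand→Band F ($770M), OrbitCom→Band A ($771M); total welfare W = $3460M.
ClearBand receives Band F at value $770M, so the others get W − 770 = $2690M.
Without ClearBand: best allocation of the remaining 4 bidders over all 5 bands is AzureWave→Band B ($722M), TerraLink→Band F ($405M), NorthTel→Band C ($838M), OrbitCom→Band A ($771M), total $2736M.
VCG payment = (others' best without ClearBand) − (others' welfare with ClearBand) = 2736 − 2690 = $46M.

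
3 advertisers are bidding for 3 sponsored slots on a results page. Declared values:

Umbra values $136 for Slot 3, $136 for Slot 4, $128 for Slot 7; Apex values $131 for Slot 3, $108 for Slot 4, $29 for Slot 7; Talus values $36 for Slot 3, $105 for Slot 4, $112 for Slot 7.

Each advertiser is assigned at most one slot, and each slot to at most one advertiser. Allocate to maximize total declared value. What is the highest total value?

This is the linear assignment problem.
Optimal: Umbra→Slot 4 ($136), Apex→Slot 3 ($131), Talus→Slot 7 ($112) — total 136+131+112 = $379.
Column-greedy (each slot in turn goes to its best remaining advertiser) gives $356, worse by 23.
Next-best assignment: Umbra→Slot 7, Apex→Slot 3, Talus→Slot 4 = $364.
Swapping Talus↔Apex (Talus→Slot 3 $36, Apex→Slot 7 $29) loses 178.

Max total: $379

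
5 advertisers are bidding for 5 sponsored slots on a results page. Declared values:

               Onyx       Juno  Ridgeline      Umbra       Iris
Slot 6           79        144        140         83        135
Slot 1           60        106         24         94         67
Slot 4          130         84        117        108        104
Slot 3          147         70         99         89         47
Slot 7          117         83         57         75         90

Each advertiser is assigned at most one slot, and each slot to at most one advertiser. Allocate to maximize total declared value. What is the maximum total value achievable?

Maximum total: $592

Treat this as an assignment problem: match each advertiser to one slot.
Optimal: Onyx→Slot 3 ($147), Juno→Slot 6 ($144), Ridgeline→Slot 4 ($117), Umbra→Slot 1 ($94), Iris→Slot 7 ($90) — total 147+144+117+94+90 = $592.
Column-greedy (each slot in turn goes to its best remaining advertiser) gives $557, worse by 35.
Swapping Juno↔Umbra (Juno→Slot 1 $106, Umbra→Slot 6 $83) loses 49.
Checked against all permutations: $592 is optimal.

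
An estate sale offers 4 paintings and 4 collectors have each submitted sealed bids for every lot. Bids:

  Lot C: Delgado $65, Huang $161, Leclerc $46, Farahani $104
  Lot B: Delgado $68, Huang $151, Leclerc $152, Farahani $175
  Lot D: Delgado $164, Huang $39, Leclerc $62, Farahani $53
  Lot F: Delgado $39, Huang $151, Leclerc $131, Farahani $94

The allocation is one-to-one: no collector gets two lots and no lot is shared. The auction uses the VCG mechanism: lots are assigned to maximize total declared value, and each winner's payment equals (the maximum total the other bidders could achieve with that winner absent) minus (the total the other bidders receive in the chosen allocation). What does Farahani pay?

Farahani pays $21.

Efficient allocation: Delgado→Lot D ($164), Huang→Lot C ($161), Leclerc→Lot F ($131), Farahani→Lot B ($175); total welfare W = $631.
Farahani receives Lot B at value $175, so the others get W − 175 = $456.
Without Farahani: best allocation of the remaining 3 bidders over all 4 lots is Delgado→Lot D ($164), Huang→Lot C ($161), Leclerc→Lot B ($152), total $477.
VCG payment = (others' best without Farahani) − (others' welfare with Farahani) = 477 − 456 = $21.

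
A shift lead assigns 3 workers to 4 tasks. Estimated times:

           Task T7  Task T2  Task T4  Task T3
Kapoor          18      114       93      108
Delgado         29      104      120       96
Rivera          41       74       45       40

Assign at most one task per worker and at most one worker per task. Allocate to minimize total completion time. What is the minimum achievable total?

Optimal: Kapoor→Task T7 (18 min), Delgado→Task T3 (96 min), Rivera→Task T4 (45 min) — total 18+96+45 = 159 min.
Min-entry greedy (repeatedly take the single cheapest remaining cell) gives 162 min, worse by 3.
Next-best assignment: Kapoor→Task T7, Delgado→Task T2, Rivera→Task T3 = 162 min.
Swapping Rivera↔Delgado (Rivera→Task T3 40 min, Delgado→Task T4 120 min) adds 19.

Minimum total: 159 min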